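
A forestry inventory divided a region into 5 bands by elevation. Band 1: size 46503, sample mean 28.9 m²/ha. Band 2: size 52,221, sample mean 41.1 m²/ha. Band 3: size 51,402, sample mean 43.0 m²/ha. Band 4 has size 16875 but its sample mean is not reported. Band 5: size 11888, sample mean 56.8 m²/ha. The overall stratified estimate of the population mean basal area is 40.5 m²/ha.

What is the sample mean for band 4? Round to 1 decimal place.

51.5

N = 46503 + 52221 + 51402 + 16875 + 11888 = 178889.
Overall total = μ·N = 40.5·178889 = 7245004.5.
Subtract the known strata: 46503·28.9 + 52221·41.1 + 51402·43.0 + 11888·56.8 = 6375744.2.
Remaining total for band 4: 7245004.5 − 6375744.2 = 869260.3.
Divide by its size: 869260.3 / 16875 = 51.512... → 51.5.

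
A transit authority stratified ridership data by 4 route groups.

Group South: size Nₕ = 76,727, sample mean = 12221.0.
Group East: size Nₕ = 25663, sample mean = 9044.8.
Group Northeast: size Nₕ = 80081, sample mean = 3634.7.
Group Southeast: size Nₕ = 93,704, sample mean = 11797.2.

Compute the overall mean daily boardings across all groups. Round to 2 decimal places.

9292.34

N = 76727 + 25663 + 80081 + 93704 = 276175.
Overall mean = Σ (Nₕ/N)·x̄ₕ — weight by population share, not a simple average.
Σ Nₕx̄ₕ = 76727·12221.0 + 25663·9044.8 + 80081·3634.7 + 93704·11797.2 = 937680667 + 232116702.4 + 291070410.7 + 1105444828.8 = 2566312608.9.
Divide by N: 2566312608.9 / 276175 = 9292.3422... → 9292.34.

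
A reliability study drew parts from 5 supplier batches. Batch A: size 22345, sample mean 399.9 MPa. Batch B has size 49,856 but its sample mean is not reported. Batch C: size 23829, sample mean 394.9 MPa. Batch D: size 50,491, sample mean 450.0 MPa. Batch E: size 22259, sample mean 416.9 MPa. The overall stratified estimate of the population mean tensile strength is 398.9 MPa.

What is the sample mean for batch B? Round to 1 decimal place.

340.6

N = 22345 + 49856 + 23829 + 50491 + 22259 = 168780.
Overall total = μ·N = 398.9·168780 = 67326342.
Subtract the known strata: 22345·399.9 + 23829·394.9 + 50491·450.0 + 22259·416.9 = 50346564.7.
Remaining total for batch B: 67326342 − 50346564.7 = 16979777.3.
Divide by its size: 16979777.3 / 49856 = 340.576... → 340.6.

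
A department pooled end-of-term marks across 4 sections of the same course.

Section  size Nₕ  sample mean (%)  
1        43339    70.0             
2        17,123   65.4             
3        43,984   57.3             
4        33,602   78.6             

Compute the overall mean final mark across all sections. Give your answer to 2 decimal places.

67.48

N = 43339 + 17123 + 43984 + 33602 = 138048.
The stratified mean weights each stratum mean by its population share Nₕ/N.
Σ Nₕx̄ₕ = 43339·70.0 + 17123·65.4 + 43984·57.3 + 33602·78.6 = 3033730 + 1119844.2 + 2520283.2 + 2641117.2 = 9314974.6.
Divide by N: 9314974.6 / 138048 = 67.4763... → 67.48.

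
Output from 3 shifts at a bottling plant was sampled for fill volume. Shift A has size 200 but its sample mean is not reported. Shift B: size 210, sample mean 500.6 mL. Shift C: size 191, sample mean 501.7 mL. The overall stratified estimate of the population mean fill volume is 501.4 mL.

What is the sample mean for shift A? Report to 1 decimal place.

N = 200 + 210 + 191 = 601.
Overall total = μ·N = 501.4·601 = 301341.4.
Subtract the known strata: 210·500.6 + 191·501.7 = 200950.7.
Remaining total for shift A: 301341.4 − 200950.7 = 100390.7.
Divide by its size: 100390.7 / 200 = 501.954... → 502.0.

502.0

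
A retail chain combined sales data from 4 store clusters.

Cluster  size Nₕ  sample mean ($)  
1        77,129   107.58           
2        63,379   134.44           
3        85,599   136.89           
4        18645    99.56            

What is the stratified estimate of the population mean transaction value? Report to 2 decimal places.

124.18

N = 244752; weights Wₕ = Nₕ/N = (0.3151, 0.2590, 0.3497, 0.0762).
x̄_st = Σ Wₕ·x̄ₕ = 0.3151·107.58 + 0.2590·134.44 + 0.3497·136.89 + 0.0762·99.56 ≈ 124.1753...
→ 124.18.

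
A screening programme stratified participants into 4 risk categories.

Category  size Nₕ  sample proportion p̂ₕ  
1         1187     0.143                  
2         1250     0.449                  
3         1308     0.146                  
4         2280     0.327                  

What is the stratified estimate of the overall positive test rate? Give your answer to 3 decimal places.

N = 1187 + 1250 + 1308 + 2280 = 6025.
Overall proportion = Σ (Nₕ/N)·p̂ₕ.
Σ Nₕp̂ₕ = 169.741 + 561.25 + 190.968 + 745.56 = 1667.519.
1667.519 / 6025 = 0.27677... → 0.277.

0.277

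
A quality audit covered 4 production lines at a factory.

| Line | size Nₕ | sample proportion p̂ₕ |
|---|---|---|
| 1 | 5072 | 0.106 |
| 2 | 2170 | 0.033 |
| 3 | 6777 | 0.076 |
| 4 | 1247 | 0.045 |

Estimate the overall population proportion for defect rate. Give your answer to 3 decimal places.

Wₕ = Nₕ/N with N = 15266: 0.3322, 0.1421, 0.4439, 0.0817.
p̂_st = 0.3322·0.106 + 0.1421·0.033 + 0.4439·0.076 + 0.0817·0.045 ≈ 0.07732... → 0.077.

0.077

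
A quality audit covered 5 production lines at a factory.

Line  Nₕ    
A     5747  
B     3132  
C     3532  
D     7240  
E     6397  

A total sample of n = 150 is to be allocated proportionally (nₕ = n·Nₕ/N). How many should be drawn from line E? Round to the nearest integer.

Share of line E = 6397/26048 = 0.24559.
Allocate 150 × 0.24559 = 36.838... → 37.

37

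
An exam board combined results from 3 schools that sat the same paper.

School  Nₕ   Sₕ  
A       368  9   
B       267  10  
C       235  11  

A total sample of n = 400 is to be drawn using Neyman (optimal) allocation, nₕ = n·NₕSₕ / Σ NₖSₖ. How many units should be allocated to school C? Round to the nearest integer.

A: NₕSₕ = 368·9 = 3312
B: NₕSₕ = 267·10 = 2670
C: NₕSₕ = 235·11 = 2585
Σ NₕSₕ = 8567.
n_C = 400·2585/8567 = 120.696... → 121.

121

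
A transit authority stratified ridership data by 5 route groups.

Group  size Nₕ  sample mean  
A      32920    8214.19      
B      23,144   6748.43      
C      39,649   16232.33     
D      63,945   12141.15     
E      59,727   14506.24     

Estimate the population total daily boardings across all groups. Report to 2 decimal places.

Estimate total by summing Nₕ·x̄ₕ over strata.
32920·8214.19 + 23144·6748.43 + 39649·16232.33 + 63945·12141.15 + 59727·14506.24 = 270411134.8 + 156185663.92 + 643595652.17 + 776365836.75 + 866414196.48 = 2712972484.12.

2712972484.12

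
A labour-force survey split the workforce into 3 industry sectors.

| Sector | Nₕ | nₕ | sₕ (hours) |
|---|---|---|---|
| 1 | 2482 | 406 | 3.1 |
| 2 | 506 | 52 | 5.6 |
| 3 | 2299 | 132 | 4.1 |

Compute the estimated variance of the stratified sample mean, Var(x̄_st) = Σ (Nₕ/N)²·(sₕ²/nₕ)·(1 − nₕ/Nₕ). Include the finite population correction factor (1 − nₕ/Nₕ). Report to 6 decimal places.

N = 5287; Wₕ = Nₕ/N.
sector 1: (2482/5287)²·3.1²/406·(1 − 406/2482) = 0.004363228
sector 2: (506/5287)²·5.6²/52·(1 − 52/506) = 0.004956333
sector 3: (2299/5287)²·4.1²/132·(1 − 132/2299) = 0.022697240
Sum = 0.032016800 → 0.032017.

0.032017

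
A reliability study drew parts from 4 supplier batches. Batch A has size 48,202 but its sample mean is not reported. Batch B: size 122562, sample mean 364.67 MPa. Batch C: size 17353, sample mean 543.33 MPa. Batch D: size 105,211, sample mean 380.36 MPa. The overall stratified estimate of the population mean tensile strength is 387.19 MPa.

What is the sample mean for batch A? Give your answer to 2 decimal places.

N = 48202 + 122562 + 17353 + 105211 = 293328.
Overall total = μ·N = 387.19·293328 = 113573668.32.
Subtract the known strata: 122562·364.67 + 17353·543.33 + 105211·380.36 = 94141145.99.
Remaining total for batch A: 113573668.32 − 94141145.99 = 19432522.33.
Divide by its size: 19432522.33 / 48202 = 403.1476... → 403.15.

403.15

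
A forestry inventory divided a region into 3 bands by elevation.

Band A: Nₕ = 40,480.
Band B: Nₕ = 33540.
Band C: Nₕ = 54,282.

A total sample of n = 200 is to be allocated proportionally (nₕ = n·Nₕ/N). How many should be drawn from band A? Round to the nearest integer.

63

Share of band A = 40480/128302 = 0.31551.
Allocate 200 × 0.31551 = 63.101... → 63.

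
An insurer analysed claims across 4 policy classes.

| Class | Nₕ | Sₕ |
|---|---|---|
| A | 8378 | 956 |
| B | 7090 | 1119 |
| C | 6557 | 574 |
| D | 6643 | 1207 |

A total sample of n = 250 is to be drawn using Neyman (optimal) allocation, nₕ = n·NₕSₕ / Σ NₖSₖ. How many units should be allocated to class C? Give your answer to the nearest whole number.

34

Σ NₕSₕ = 8378·956 + 7090·1119 + 6557·574 + 6643·1207 = 27724897.
Share for C: 3763718/27724897 = 0.13575.
n_C = 250 × 0.13575 = 33.938... → 34.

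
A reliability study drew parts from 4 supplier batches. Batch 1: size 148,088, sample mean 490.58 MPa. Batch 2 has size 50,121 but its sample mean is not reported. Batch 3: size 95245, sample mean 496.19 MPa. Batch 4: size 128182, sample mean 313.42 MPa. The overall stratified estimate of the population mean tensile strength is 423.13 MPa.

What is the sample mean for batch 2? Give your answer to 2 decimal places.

365.58

N = 148088 + 50121 + 95245 + 128182 = 421636.
Overall total = μ·N = 423.13·421636 = 178406840.68.
Subtract the known strata: 148088·490.58 + 95245·496.19 + 128182·313.42 = 160083430.03.
Remaining total for batch 2: 178406840.68 − 160083430.03 = 18323410.65.
Divide by its size: 18323410.65 / 50121 = 365.5835... → 365.58.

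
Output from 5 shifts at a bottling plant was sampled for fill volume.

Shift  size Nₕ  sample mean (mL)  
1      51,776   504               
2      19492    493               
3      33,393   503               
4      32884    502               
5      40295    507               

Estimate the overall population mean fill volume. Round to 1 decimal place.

502.9

N = 51776 + 19492 + 33393 + 32884 + 40295 = 177840.
The stratified mean weights each stratum mean by its population share Nₕ/N.
Σ Nₕx̄ₕ = 51776·504 + 19492·493 + 33393·503 + 32884·502 + 40295·507 = 26095104 + 9609556 + 16796679 + 16507768 + 20429565 = 89438672.
Divide by N: 89438672 / 177840 = 502.917... → 502.9.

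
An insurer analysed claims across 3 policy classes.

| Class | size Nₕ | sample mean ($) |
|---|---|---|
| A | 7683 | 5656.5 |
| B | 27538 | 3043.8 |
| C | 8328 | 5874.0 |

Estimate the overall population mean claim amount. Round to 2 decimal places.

N = 43549; weights Wₕ = Nₕ/N = (0.1764, 0.6323, 0.1912).
x̄_st = Σ Wₕ·x̄ₕ = 0.1764·5656.5 + 0.6323·3043.8 + 0.1912·5874.0 ≈ 4045.9649...
→ 4045.96.

4045.96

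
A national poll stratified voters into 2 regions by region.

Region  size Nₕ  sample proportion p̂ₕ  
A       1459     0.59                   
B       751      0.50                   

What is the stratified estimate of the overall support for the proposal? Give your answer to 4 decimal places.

N = 1459 + 751 = 2210.
Overall proportion = Σ (Nₕ/N)·p̂ₕ.
Σ Nₕp̂ₕ = 860.81 + 375.5 = 1236.31.
1236.31 / 2210 = 0.559416... → 0.5594.

0.5594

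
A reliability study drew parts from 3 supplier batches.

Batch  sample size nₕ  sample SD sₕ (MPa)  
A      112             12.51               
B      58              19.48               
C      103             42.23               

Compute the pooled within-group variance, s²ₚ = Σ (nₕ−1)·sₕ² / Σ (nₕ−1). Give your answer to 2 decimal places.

A: (112−1)·12.51² = 111·156.5001 = 17371.5111
B: (58−1)·19.48² = 57·379.4704 = 21629.8128
C: (103−1)·42.23² = 102·1783.3729 = 181904.0358
Numerator = 220905.3597; denominator = Σ(nₕ−1) = 270.
s²ₚ = 220905.3597/270 = 818.1680... → 818.17.

818.17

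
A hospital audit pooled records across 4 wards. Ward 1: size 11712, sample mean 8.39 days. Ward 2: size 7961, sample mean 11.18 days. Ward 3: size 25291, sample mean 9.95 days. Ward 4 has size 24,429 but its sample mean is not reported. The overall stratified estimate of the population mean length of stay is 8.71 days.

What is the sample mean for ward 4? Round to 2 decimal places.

6.77

Σ Nₕx̄ₕ = N·μ, so 24429·x̄_4 = 69393·8.71 − (11712·8.39 + 7961·11.18 + 25291·9.95).
= 604413.03 − 438913.11 = 165499.92.
x̄_4 = 165499.92 / 24429 = 6.7747... → 6.77.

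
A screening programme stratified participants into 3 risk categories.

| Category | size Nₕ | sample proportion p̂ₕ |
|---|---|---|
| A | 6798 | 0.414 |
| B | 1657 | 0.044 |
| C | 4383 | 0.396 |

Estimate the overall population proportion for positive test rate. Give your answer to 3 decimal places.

0.360

Wₕ = Nₕ/N with N = 12838: 0.5295, 0.1291, 0.3414.
p̂_st = 0.5295·0.414 + 0.1291·0.044 + 0.3414·0.396 ≈ 0.36010... → 0.360.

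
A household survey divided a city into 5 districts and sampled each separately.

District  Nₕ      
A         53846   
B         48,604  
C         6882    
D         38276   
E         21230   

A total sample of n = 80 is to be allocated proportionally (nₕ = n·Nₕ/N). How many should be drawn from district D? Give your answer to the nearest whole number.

18

Share of district D = 38276/168838 = 0.22670.
Allocate 80 × 0.22670 = 18.136... → 18.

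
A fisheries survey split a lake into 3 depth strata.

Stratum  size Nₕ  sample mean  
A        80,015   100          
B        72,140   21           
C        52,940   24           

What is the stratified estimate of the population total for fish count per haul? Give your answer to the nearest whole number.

Population total = Σ Nₕ·x̄ₕ (each stratum's size times its mean).
80015·100 + 72140·21 + 52940·24 = 8001500 + 1514940 + 1270560 = 10787000.

10787000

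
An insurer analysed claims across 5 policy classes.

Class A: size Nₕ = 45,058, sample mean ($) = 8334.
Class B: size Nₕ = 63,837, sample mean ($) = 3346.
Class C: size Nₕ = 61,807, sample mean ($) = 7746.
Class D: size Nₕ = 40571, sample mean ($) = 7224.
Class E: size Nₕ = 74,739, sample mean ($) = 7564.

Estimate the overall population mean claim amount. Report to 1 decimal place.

6735.0

x̄_st = (Σ Nₕx̄ₕ) / (Σ Nₕ) = (45058·8334 + 63837·3346 + 61807·7746 + 40571·7224 + 74739·7564) / 286012
= 1926279696 / 286012 = 6734.961... → 6735.0.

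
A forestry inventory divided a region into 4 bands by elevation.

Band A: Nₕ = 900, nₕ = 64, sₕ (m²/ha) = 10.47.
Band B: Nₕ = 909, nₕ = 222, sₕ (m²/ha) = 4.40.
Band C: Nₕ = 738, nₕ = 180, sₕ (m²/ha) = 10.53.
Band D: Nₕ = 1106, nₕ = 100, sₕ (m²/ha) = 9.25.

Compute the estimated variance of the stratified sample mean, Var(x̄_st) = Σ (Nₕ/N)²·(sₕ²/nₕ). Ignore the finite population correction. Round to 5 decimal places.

0.21294

N = 3653. Term for each stratum: Wₕ²sₕ²/nₕ.
Var(x̄_st) = 0.10396785 + 0.00539984 + 0.02514187 + 0.07843220 = 0.21294176 → 0.21294.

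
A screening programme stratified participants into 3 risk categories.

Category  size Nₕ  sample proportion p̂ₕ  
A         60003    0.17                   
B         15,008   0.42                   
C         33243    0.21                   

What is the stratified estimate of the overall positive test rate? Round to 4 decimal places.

N = 60003 + 15008 + 33243 = 108254.
Overall proportion = Σ (Nₕ/N)·p̂ₕ.
Σ Nₕp̂ₕ = 10200.51 + 6303.36 + 6981.03 = 23484.9.
23484.9 / 108254 = 0.216943... → 0.2169.

0.2169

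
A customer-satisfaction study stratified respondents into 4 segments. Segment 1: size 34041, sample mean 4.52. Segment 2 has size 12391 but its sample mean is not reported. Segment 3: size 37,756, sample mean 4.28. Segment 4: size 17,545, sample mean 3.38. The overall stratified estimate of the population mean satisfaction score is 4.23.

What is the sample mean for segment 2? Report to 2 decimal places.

N = 34041 + 12391 + 37756 + 17545 = 101733.
Overall total = μ·N = 4.23·101733 = 430330.59.
Subtract the known strata: 34041·4.52 + 37756·4.28 + 17545·3.38 = 374763.1.
Remaining total for segment 2: 430330.59 − 374763.1 = 55567.49.
Divide by its size: 55567.49 / 12391 = 4.4845... → 4.48.

4.48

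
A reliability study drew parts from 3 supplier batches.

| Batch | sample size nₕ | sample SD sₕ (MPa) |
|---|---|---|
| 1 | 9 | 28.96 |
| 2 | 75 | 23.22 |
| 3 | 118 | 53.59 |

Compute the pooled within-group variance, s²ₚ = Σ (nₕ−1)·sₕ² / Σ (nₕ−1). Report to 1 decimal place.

1922.7

1: (9−1)·28.96² = 8·838.6816 = 6709.4528
2: (75−1)·23.22² = 74·539.1684 = 39898.4616
3: (118−1)·53.59² = 117·2871.8881 = 336010.9077
Numerator = 382618.8221; denominator = Σ(nₕ−1) = 199.
s²ₚ = 382618.8221/199 = 1922.708... → 1922.7.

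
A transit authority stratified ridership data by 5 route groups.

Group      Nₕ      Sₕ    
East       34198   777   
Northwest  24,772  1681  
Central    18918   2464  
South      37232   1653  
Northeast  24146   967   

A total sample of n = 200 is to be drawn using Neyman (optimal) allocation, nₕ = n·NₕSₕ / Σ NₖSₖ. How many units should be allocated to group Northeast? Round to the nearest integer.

23

Σ NₕSₕ = 34198·777 + 24772·1681 + 18918·2464 + 37232·1653 + 24146·967 = 199721208.
Share for Northeast: 23349182/199721208 = 0.11691.
n_Northeast = 200 × 0.11691 = 23.382... → 23.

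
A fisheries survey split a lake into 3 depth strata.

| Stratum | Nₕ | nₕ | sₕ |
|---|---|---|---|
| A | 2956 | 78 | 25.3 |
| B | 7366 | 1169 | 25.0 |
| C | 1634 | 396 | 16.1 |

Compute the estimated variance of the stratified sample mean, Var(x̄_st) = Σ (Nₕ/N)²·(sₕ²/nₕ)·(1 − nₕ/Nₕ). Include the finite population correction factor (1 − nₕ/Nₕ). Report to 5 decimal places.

0.66839

N = 11956; Wₕ = Nₕ/N.
stratum A: (2956/11956)²·25.3²/78·(1 − 78/2956) = 0.48839347
stratum B: (7366/11956)²·25.0²/1169·(1 − 1169/7366) = 0.17072885
stratum C: (1634/11956)²·16.1²/396·(1 − 396/1634) = 0.00926312
Sum = 0.66838544 → 0.66839.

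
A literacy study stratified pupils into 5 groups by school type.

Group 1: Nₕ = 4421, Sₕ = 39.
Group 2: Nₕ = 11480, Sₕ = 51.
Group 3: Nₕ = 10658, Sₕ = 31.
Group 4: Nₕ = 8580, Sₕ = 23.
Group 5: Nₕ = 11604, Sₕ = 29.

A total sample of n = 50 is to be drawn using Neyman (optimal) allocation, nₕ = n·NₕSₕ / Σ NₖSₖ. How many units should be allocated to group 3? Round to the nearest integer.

1: NₕSₕ = 4421·39 = 172419
2: NₕSₕ = 11480·51 = 585480
3: NₕSₕ = 10658·31 = 330398
4: NₕSₕ = 8580·23 = 197340
5: NₕSₕ = 11604·29 = 336516
Σ NₕSₕ = 1622153.
n_3 = 50·330398/1622153 = 10.184... → 10.

10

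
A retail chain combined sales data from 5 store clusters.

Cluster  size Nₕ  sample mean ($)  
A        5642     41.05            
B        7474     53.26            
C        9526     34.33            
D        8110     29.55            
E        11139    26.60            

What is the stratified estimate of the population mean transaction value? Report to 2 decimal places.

x̄_st = (Σ Nₕx̄ₕ) / (Σ Nₕ) = (5642·41.05 + 7474·53.26 + 9526·34.33 + 8110·29.55 + 11139·26.60) / 41891
= 1492644.82 / 41891 = 35.6316... → 35.63.

35.63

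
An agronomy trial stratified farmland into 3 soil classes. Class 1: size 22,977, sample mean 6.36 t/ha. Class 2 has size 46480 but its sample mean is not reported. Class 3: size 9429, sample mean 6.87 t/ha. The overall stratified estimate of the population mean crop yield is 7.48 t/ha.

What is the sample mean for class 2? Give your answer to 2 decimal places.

N = 22977 + 46480 + 9429 = 78886.
Overall total = μ·N = 7.48·78886 = 590067.28.
Subtract the known strata: 22977·6.36 + 9429·6.87 = 210910.95.
Remaining total for class 2: 590067.28 − 210910.95 = 379156.33.
Divide by its size: 379156.33 / 46480 = 8.1574... → 8.16.

8.16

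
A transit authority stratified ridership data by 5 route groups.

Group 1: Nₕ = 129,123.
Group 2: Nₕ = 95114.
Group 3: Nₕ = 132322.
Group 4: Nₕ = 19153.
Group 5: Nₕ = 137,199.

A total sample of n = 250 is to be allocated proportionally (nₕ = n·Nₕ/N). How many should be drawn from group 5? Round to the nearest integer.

67

N = 129123 + 95114 + 132322 + 19153 + 137199 = 512911.
n_5 = 250·137199/512911 = 66.873... → 67.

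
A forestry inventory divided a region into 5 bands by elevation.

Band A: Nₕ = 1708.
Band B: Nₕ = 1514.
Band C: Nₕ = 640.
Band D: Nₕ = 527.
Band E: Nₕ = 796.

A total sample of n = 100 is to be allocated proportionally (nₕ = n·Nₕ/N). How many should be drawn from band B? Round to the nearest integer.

29

Share of band B = 1514/5185 = 0.29200.
Allocate 100 × 0.29200 = 29.200... → 29.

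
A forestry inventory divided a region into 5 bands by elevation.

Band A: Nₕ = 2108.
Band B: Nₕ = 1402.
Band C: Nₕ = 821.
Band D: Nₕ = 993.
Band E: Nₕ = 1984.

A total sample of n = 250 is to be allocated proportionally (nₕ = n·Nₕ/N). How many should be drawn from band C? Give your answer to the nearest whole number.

28

N = 2108 + 1402 + 821 + 993 + 1984 = 7308.
n_C = 250·821/7308 = 28.086... → 28.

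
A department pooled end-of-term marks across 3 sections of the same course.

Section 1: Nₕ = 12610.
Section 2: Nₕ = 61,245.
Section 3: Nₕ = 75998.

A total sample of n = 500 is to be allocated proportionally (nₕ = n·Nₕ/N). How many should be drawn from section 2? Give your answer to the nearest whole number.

204

N = 12610 + 61245 + 75998 = 149853.
n_2 = 500·61245/149853 = 204.350... → 204.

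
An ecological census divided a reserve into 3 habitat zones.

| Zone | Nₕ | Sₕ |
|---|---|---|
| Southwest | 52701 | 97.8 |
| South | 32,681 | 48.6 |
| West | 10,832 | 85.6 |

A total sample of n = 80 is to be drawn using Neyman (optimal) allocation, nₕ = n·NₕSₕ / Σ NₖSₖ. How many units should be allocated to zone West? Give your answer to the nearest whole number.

Σ NₕSₕ = 52701·97.8 + 32681·48.6 + 10832·85.6 = 7669673.6.
Share for West: 927219.2/7669673.6 = 0.12089.
n_West = 80 × 0.12089 = 9.672... → 10.

10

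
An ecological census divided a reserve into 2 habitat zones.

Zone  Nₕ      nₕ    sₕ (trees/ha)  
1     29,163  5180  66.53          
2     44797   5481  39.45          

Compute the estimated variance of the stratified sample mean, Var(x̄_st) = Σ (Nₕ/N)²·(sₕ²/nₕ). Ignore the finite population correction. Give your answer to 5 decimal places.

0.23702

N = 73960; Wₕ = Nₕ/N.
zone 1: (29163/73960)²·66.53²/5180 = 0.13285438
zone 2: (44797/73960)²·39.45²/5481 = 0.10416895
Sum = 0.23702333 → 0.23702.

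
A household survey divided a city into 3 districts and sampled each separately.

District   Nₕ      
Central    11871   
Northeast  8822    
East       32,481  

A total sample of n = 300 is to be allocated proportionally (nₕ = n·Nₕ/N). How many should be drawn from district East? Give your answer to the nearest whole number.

Share of district East = 32481/53174 = 0.61084.
Allocate 300 × 0.61084 = 183.253... → 183.

183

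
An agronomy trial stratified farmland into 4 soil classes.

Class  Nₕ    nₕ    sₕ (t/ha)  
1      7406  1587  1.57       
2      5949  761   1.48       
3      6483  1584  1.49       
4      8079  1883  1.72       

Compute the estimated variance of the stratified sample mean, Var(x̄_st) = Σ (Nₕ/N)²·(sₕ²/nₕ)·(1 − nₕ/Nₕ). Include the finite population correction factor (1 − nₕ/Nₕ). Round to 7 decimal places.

0.0003579

N = 27917; Wₕ = Nₕ/N.
class 1: (7406/27917)²·1.57²/1587·(1 − 1587/7406) = 0.0000858849
class 2: (5949/27917)²·1.48²/761·(1 − 761/5949) = 0.0001139843
class 3: (6483/27917)²·1.49²/1584·(1 − 1584/6483) = 0.0000571167
class 4: (8079/27917)²·1.72²/1883·(1 − 1883/8079) = 0.0001009109
Sum = 0.0003578969 → 0.0003579.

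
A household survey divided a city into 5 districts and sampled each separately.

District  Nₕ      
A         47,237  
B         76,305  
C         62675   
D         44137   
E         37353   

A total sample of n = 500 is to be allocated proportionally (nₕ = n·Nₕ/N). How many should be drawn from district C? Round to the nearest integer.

117

N = 47237 + 76305 + 62675 + 44137 + 37353 = 267707.
n_C = 500·62675/267707 = 117.059... → 117.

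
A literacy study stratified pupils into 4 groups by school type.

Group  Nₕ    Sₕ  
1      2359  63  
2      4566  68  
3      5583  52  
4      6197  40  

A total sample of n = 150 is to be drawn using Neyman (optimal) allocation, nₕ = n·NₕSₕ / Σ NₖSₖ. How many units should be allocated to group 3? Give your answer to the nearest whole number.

44

1: NₕSₕ = 2359·63 = 148617
2: NₕSₕ = 4566·68 = 310488
3: NₕSₕ = 5583·52 = 290316
4: NₕSₕ = 6197·40 = 247880
Σ NₕSₕ = 997301.
n_3 = 150·290316/997301 = 43.665... → 44.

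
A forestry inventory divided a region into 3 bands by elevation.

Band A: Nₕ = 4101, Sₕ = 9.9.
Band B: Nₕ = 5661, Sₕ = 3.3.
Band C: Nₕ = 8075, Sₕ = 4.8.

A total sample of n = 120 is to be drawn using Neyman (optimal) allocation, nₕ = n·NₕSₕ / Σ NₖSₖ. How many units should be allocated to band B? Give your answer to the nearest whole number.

Σ NₕSₕ = 4101·9.9 + 5661·3.3 + 8075·4.8 = 98041.2.
Share for B: 18681.3/98041.2 = 0.19055.
n_B = 120 × 0.19055 = 22.865... → 23.

23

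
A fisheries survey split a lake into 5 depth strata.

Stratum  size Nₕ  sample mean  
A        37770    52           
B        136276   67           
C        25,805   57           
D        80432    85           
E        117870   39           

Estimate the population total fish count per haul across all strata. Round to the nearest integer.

23999067

Estimate total by summing Nₕ·x̄ₕ over strata.
37770·52 + 136276·67 + 25805·57 + 80432·85 + 117870·39 = 1964040 + 9130492 + 1470885 + 6836720 + 4596930 = 23999067.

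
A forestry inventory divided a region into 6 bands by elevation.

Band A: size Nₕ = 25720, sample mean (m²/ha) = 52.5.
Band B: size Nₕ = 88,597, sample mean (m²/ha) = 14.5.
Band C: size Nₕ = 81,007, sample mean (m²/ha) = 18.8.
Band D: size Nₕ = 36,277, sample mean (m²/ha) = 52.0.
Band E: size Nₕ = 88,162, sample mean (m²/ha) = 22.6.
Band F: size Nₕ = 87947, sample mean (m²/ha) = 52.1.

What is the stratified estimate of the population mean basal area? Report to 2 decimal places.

N = 25720 + 88597 + 81007 + 36277 + 88162 + 87947 = 407710.
Overall mean = Σ (Nₕ/N)·x̄ₕ — weight by population share, not a simple average.
Σ Nₕx̄ₕ = 25720·52.5 + 88597·14.5 + 81007·18.8 + 36277·52.0 + 88162·22.6 + 87947·52.1 = 1350300 + 1284656.5 + 1522931.6 + 1886404 + 1992461.2 + 4582038.7 = 12618792.
Divide by N: 12618792 / 407710 = 30.9504... → 30.95.

30.95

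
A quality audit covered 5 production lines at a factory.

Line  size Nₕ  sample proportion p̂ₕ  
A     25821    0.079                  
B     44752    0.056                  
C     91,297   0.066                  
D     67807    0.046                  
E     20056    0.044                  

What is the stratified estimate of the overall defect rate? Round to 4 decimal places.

0.0584

Wₕ = Nₕ/N with N = 249733: 0.1034, 0.1792, 0.3656, 0.2715, 0.0803.
p̂_st = 0.1034·0.079 + 0.1792·0.056 + 0.3656·0.066 + 0.2715·0.046 + 0.0803·0.044 ≈ 0.058355... → 0.0584.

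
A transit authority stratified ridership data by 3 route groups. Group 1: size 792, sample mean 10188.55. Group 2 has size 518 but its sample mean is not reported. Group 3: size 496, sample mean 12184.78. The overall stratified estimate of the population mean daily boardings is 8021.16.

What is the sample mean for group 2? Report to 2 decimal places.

720.53

Σ Nₕx̄ₕ = N·μ, so 518·x̄_2 = 1806·8021.16 − (792·10188.55 + 496·12184.78).
= 14486214.96 − 14112982.48 = 373232.48.
x̄_2 = 373232.48 / 518 = 720.5260... → 720.53.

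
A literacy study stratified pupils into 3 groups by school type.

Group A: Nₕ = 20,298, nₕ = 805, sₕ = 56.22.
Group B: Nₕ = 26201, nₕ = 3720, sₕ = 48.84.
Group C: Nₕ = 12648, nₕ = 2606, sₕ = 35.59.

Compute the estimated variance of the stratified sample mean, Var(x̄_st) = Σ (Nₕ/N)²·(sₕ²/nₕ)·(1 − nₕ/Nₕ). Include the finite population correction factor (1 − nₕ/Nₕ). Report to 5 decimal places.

0.56968

N = 59147; Wₕ = Nₕ/N.
group A: (20298/59147)²·56.22²/805·(1 − 805/20298) = 0.44407087
group B: (26201/59147)²·48.84²/3720·(1 − 3720/26201) = 0.10796337
group C: (12648/59147)²·35.59²/2606·(1 − 2606/12648) = 0.01764648
Sum = 0.56968073 → 0.56968.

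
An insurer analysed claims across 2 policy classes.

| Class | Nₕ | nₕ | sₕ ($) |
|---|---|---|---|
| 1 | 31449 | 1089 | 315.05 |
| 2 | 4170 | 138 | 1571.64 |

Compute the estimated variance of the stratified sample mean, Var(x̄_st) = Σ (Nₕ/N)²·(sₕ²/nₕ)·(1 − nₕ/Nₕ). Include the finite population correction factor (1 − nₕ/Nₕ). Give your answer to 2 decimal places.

305.80

N = 35619; Wₕ = Nₕ/N.
class 1: (31449/35619)²·315.05²/1089·(1 − 1089/31449) = 68.59244
class 2: (4170/35619)²·1571.64²/138·(1 − 138/4170) = 237.20301
Sum = 305.79545 → 305.80.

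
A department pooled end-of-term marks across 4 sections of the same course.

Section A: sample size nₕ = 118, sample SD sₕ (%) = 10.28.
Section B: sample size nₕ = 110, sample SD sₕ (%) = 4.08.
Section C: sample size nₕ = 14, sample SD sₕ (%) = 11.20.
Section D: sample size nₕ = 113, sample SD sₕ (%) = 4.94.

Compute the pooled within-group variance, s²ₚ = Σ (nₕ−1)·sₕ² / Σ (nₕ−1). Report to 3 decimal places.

52.828

A: (118−1)·10.28² = 117·105.6784 = 12364.3728
B: (110−1)·4.08² = 109·16.6464 = 1814.4576
C: (14−1)·11.20² = 13·125.44 = 1630.72
D: (113−1)·4.94² = 112·24.4036 = 2733.2032
Numerator = 18542.7536; denominator = Σ(nₕ−1) = 351.
s²ₚ = 18542.7536/351 = 52.82836... → 52.828.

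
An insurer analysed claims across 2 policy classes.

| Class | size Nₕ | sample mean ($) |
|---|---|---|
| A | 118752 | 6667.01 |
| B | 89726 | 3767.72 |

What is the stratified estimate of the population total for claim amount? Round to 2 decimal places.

1129783216.24

A: 118752·6667.01 = 791720771.52
B: 89726·3767.72 = 338062444.72
τ̂ = Σ Nₕx̄ₕ = 1129783216.24.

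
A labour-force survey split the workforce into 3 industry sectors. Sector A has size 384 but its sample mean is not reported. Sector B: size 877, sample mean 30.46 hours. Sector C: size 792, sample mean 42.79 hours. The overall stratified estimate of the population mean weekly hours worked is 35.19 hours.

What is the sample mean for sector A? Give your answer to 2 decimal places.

Σ Nₕx̄ₕ = N·μ, so 384·x̄_A = 2053·35.19 − (877·30.46 + 792·42.79).
= 72245.07 − 60603.1 = 11641.97.
x̄_A = 11641.97 / 384 = 30.3176... → 30.32.

30.32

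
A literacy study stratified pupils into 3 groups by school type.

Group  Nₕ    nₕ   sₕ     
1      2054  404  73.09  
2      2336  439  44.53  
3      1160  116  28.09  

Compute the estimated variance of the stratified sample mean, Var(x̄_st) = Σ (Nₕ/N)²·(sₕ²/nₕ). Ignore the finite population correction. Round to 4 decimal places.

2.9085

N = 5550; Wₕ = Nₕ/N.
group 1: (2054/5550)²·73.09²/404 = 1.8111294
group 2: (2336/5550)²·44.53²/439 = 0.8002037
group 3: (1160/5550)²·28.09²/116 = 0.2971498
Sum = 2.9084829 → 2.9085.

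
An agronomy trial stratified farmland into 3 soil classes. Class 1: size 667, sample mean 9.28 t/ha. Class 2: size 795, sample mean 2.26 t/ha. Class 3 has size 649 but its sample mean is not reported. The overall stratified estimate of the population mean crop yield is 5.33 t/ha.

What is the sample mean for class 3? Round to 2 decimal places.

N = 667 + 795 + 649 = 2111.
Overall total = μ·N = 5.33·2111 = 11251.63.
Subtract the known strata: 667·9.28 + 795·2.26 = 7986.46.
Remaining total for class 3: 11251.63 − 7986.46 = 3265.17.
Divide by its size: 3265.17 / 649 = 5.0311... → 5.03.

5.03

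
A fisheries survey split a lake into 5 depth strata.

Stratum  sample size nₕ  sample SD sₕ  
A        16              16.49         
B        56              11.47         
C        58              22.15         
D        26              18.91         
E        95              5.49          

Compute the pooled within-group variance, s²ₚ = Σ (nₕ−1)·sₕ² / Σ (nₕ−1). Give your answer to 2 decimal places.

A: (16−1)·16.49² = 15·271.9201 = 4078.8015
B: (56−1)·11.47² = 55·131.5609 = 7235.8495
C: (58−1)·22.15² = 57·490.6225 = 27965.4825
D: (26−1)·18.91² = 25·357.5881 = 8939.7025
E: (95−1)·5.49² = 94·30.1401 = 2833.1694
Numerator = 51053.0054; denominator = Σ(nₕ−1) = 246.
s²ₚ = 51053.0054/246 = 207.5325... → 207.53.

207.53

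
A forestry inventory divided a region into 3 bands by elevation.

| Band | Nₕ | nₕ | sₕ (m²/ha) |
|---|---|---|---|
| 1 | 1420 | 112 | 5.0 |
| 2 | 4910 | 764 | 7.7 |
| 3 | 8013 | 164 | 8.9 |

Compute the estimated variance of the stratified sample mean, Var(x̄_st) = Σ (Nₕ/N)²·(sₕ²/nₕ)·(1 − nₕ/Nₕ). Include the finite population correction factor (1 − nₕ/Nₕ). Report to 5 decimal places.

0.15736

N = 14343; Wₕ = Nₕ/N.
band 1: (1420/14343)²·5.0²/112·(1 − 112/1420) = 0.00201529
band 2: (4910/14343)²·7.7²/764·(1 − 764/4910) = 0.00767925
band 3: (8013/14343)²·8.9²/164·(1 − 164/8013) = 0.14766094
Sum = 0.15735549 → 0.15736.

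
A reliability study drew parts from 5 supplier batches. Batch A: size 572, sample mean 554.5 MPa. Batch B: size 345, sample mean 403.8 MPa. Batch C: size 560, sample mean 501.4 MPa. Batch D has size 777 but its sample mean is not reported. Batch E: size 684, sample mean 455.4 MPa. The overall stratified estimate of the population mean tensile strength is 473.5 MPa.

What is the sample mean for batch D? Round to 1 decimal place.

N = 572 + 345 + 560 + 777 + 684 = 2938.
Overall total = μ·N = 473.5·2938 = 1391143.
Subtract the known strata: 572·554.5 + 345·403.8 + 560·501.4 + 684·455.4 = 1048762.6.
Remaining total for batch D: 1391143 − 1048762.6 = 342380.4.
Divide by its size: 342380.4 / 777 = 440.644... → 440.6.

440.6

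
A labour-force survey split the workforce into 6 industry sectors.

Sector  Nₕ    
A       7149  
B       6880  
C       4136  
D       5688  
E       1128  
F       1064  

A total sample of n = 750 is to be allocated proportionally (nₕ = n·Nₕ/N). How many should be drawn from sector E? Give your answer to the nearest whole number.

N = 7149 + 6880 + 4136 + 5688 + 1128 + 1064 = 26045.
n_E = 750·1128/26045 = 32.482... → 32.

32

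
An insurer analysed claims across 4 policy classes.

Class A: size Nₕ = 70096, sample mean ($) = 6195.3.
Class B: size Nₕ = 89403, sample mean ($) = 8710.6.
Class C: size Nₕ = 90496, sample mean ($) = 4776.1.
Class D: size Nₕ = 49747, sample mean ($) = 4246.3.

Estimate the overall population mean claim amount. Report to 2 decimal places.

6193.59

x̄_st = (Σ Nₕx̄ₕ) / (Σ Nₕ) = (70096·6195.3 + 89403·8710.6 + 90496·4776.1 + 49747·4246.3) / 299742
= 1856478152.3 / 299742 = 6193.5870... → 6193.59.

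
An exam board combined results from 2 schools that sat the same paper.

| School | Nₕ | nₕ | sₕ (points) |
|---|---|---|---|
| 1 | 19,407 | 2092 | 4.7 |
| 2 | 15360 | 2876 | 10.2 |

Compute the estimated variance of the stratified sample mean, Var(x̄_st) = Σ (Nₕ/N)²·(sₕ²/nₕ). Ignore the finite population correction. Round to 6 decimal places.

0.010351

N = 34767. Term for each stratum: Wₕ²sₕ²/nₕ.
Var(x̄_st) = 0.003290155 + 0.007060890 = 0.010351046 → 0.010351.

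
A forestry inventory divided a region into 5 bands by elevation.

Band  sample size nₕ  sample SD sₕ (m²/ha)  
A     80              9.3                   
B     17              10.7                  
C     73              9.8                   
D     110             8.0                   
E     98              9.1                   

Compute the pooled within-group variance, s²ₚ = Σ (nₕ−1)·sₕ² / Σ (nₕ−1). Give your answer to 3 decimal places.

82.005

Degrees of freedom: 79 + 16 + 72 + 109 + 97 = 373.
Σ(nₕ−1)sₕ² = 79·86.49 + 16·114.49 + 72·96.04 + 109·64 + 97·82.81 = 30588.
s²ₚ = 30588 / 373 = 82.00536... → 82.005.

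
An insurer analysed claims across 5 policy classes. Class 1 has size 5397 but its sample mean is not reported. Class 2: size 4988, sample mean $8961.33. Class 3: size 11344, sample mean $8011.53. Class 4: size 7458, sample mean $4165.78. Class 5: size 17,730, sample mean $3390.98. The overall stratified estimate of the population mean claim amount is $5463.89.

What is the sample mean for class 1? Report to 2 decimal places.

N = 5397 + 4988 + 11344 + 7458 + 17730 = 46917.
Overall total = μ·N = 5463.89·46917 = 256349327.13.
Subtract the known strata: 4988·8961.33 + 11344·8011.53 + 7458·4165.78 + 17730·3390.98 = 226772373.
Remaining total for class 1: 256349327.13 − 226772373 = 29576954.13.
Divide by its size: 29576954.13 / 5397 = 5480.2583... → 5480.26.

5480.26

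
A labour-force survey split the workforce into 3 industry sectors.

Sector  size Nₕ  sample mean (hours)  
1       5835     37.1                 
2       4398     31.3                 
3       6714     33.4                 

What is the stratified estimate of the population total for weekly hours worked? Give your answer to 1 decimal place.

Estimate total by summing Nₕ·x̄ₕ over strata.
5835·37.1 + 4398·31.3 + 6714·33.4 = 216478.5 + 137657.4 + 224247.6 = 578383.5.

578383.5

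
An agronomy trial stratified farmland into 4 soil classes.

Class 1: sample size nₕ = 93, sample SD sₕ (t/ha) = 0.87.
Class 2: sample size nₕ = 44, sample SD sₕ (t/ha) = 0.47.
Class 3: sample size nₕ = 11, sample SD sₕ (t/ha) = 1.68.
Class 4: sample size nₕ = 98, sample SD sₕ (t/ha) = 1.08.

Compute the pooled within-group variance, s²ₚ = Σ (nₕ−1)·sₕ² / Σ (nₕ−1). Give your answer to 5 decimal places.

0.91115

1: (93−1)·0.87² = 92·0.7569 = 69.6348
2: (44−1)·0.47² = 43·0.2209 = 9.4987
3: (11−1)·1.68² = 10·2.8224 = 28.224
4: (98−1)·1.08² = 97·1.1664 = 113.1408
Numerator = 220.4983; denominator = Σ(nₕ−1) = 242.
s²ₚ = 220.4983/242 = 0.91115 → 0.91115.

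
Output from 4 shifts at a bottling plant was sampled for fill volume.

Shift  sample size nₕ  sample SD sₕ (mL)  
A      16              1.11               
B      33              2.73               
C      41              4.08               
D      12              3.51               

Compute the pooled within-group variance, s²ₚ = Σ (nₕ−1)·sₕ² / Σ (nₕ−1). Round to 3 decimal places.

A: (16−1)·1.11² = 15·1.2321 = 18.4815
B: (33−1)·2.73² = 32·7.4529 = 238.4928
C: (41−1)·4.08² = 40·16.6464 = 665.856
D: (12−1)·3.51² = 11·12.3201 = 135.5211
Numerator = 1058.3514; denominator = Σ(nₕ−1) = 98.
s²ₚ = 1058.3514/98 = 10.79950... → 10.800.

10.800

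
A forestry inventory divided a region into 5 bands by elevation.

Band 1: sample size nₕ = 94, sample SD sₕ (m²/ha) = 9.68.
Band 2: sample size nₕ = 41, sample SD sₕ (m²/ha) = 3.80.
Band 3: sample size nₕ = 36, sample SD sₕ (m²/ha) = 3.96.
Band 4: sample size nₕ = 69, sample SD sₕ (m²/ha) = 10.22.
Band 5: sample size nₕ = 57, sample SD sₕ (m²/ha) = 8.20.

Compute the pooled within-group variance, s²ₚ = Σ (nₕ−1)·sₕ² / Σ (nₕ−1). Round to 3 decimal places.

70.920

Degrees of freedom: 93 + 40 + 35 + 68 + 56 = 292.
Σ(nₕ−1)sₕ² = 93·93.7024 + 40·14.44 + 35·15.6816 + 68·104.4484 + 56·67.24 = 20708.7104.
s²ₚ = 20708.7104 / 292 = 70.92024... → 70.920.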